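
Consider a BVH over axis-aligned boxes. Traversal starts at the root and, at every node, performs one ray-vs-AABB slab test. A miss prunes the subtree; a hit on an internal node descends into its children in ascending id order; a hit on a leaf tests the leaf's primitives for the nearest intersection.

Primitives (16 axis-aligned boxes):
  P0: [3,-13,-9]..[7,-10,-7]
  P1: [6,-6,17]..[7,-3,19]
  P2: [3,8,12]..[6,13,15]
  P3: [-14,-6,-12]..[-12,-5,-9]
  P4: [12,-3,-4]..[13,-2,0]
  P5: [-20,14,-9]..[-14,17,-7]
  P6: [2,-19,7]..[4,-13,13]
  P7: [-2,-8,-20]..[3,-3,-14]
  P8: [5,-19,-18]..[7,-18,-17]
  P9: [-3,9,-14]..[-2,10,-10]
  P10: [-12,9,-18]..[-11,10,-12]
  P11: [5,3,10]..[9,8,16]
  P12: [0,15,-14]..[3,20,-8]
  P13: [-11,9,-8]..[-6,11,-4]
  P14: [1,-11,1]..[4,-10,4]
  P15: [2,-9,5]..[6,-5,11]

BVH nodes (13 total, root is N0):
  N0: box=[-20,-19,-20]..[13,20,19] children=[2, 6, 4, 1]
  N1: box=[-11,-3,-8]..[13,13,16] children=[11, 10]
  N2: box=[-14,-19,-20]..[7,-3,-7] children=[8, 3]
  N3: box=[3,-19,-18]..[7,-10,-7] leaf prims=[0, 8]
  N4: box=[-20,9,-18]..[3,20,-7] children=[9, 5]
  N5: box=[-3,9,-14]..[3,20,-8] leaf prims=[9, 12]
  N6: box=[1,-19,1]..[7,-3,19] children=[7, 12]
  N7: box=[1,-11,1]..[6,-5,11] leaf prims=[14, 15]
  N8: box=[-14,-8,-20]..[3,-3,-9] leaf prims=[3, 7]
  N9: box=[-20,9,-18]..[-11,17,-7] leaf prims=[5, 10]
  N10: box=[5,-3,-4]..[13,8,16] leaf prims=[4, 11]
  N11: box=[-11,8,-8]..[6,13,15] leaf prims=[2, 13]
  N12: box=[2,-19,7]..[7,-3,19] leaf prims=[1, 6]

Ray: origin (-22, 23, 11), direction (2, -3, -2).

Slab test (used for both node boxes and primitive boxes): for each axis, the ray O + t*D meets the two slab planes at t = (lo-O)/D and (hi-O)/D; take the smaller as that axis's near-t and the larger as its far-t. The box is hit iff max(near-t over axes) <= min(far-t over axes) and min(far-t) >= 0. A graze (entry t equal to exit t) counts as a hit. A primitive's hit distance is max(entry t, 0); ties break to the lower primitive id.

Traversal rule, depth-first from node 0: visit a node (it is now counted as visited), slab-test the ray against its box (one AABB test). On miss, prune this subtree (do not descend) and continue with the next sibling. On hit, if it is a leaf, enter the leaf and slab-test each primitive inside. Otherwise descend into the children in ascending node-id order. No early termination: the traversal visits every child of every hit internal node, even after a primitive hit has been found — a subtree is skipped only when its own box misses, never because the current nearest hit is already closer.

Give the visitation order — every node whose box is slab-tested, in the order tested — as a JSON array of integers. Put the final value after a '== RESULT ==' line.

Trace the traversal:
N0 x:[1,35/2] y:[1,14] z:[-4,31/2] -> hit [1,14], descend [1, 2, 4, 6]
  N1 x:[11/2,35/2] y:[10/3,26/3] z:[-5/2,19/2] -> hit [11/2,26/3], descend [10, 11]
    N10 x:[27/2,35/2] y:[5,26/3] z:[-5/2,15/2] -> miss, prune
    N11 x:[11/2,14] y:[10/3,5] z:[-2,19/2] -> miss, prune
  N2 x:[4,29/2] y:[26/3,14] z:[9,31/2] -> hit [9,14], descend [3, 8]
    N3 x:[25/2,29/2] y:[11,14] z:[9,29/2] -> hit [25/2,14] leaf, test {P0(miss), P8@t=14}
    N8 x:[4,25/2] y:[26/3,31/3] z:[10,31/2] -> hit [10,31/3] leaf, test {P3(miss), P7(miss)}
  N4 x:[1,25/2] y:[1,14/3] z:[9,29/2] -> miss, prune
  N6 x:[23/2,29/2] y:[26/3,14] z:[-4,5] -> miss, prune

order=[0, 1, 10, 11, 2, 3, 8, 4, 6]  |boxes|=9  |leaves|=2  hit=P8

== RESULT ==
[0, 1, 10, 11, 2, 3, 8, 4, 6]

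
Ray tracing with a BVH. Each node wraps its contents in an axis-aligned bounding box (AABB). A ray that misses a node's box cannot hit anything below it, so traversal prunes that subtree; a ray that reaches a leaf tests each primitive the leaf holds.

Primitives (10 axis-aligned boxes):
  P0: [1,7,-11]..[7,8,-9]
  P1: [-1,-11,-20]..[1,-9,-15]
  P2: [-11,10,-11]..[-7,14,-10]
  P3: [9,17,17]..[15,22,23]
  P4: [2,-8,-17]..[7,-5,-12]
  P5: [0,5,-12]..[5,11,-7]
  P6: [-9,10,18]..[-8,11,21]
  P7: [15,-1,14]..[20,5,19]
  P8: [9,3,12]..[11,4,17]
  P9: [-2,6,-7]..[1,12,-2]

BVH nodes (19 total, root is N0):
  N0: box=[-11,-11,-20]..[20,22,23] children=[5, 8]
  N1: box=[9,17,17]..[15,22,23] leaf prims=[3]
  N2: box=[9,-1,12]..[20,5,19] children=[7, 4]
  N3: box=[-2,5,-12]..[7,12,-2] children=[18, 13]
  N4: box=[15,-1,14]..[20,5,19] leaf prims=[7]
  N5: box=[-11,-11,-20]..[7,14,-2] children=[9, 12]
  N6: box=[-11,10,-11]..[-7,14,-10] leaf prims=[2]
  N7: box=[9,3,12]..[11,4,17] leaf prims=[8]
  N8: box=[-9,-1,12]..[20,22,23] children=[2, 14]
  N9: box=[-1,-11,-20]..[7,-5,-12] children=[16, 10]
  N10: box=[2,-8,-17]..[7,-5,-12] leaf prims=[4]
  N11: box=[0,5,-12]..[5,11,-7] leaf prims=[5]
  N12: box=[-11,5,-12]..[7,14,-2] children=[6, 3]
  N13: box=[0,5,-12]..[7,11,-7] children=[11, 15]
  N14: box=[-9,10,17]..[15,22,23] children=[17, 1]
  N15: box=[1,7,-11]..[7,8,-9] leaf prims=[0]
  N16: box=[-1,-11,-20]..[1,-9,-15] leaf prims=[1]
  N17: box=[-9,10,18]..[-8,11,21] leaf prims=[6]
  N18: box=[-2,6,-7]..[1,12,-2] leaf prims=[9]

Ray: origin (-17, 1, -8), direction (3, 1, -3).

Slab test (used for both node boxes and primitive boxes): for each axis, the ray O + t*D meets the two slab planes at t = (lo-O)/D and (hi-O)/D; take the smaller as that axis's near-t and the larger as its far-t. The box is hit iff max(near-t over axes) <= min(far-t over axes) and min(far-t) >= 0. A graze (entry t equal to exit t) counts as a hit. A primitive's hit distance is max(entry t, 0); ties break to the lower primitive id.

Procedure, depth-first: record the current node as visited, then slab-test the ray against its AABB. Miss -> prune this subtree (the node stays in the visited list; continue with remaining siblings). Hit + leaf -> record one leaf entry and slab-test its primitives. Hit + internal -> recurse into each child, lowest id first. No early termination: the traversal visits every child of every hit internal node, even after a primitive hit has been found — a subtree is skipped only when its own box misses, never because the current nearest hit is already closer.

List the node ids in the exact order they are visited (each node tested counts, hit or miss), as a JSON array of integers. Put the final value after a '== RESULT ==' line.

Traverse from the root:
N0 x:[2,37/3] y:[-12,21] z:[-31/3,4] -> hit [2,4], descend [5, 8]
  N5 x:[2,8] y:[-12,13] z:[-2,4] -> hit [2,4], descend [9, 12]
    N9 x:[16/3,8] y:[-12,-6] z:[4/3,4] -> miss, prune
    N12 x:[2,8] y:[4,13] z:[-2,4/3] -> miss, prune
  N8 x:[8/3,37/3] y:[-2,21] z:[-31/3,-20/3] -> miss, prune

5 AABB tests over nodes [0, 5, 9, 12, 8]; 0 leaves entered; closest miss.

== RESULT ==
[0, 5, 9, 12, 8]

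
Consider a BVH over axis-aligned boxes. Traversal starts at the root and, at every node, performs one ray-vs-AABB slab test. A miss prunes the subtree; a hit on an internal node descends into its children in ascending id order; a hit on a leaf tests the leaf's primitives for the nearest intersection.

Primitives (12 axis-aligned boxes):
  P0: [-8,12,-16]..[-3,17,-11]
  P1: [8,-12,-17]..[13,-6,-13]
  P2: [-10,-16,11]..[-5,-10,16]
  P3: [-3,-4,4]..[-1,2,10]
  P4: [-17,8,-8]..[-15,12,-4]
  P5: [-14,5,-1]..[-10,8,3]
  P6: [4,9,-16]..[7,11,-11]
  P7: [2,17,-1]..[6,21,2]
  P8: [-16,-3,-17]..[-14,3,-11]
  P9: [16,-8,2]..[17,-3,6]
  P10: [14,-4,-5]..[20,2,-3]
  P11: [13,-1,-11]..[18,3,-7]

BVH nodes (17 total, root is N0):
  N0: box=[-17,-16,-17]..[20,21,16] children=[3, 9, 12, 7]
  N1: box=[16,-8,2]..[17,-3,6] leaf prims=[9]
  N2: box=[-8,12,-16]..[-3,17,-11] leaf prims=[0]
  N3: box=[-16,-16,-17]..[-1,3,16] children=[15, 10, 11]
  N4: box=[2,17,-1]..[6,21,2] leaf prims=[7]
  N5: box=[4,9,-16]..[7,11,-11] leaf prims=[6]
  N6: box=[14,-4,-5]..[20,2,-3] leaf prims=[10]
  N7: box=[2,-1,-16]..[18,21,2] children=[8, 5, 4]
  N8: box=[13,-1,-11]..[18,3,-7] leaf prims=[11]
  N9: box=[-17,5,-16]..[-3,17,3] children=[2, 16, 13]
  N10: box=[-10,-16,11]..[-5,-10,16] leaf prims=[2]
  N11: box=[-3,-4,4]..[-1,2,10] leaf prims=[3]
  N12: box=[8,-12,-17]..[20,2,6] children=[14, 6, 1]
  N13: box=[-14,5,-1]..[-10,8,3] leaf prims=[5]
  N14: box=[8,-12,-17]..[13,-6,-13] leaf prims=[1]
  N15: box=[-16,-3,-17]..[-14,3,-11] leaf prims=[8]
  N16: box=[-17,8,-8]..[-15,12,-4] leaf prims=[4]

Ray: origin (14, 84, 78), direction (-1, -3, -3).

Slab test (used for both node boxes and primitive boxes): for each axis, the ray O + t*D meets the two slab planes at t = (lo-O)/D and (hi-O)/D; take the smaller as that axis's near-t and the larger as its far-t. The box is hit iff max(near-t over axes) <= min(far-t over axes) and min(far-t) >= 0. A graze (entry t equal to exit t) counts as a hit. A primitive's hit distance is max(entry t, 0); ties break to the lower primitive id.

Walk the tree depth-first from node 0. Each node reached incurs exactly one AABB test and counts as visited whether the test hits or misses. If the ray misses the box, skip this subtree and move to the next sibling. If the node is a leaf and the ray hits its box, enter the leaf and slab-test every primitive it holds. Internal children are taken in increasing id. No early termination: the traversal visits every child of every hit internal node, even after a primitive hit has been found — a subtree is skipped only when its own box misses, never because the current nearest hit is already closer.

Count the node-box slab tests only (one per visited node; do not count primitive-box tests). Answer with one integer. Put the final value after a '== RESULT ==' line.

Trace the traversal:
N0 x:[-6,31] y:[21,100/3] z:[62/3,95/3] -> hit [21,31], descend [3, 7, 9, 12]
  N3 x:[15,30] y:[27,100/3] z:[62/3,95/3] -> hit [27,30], descend [10, 11, 15]
    N10 x:[19,24] y:[94/3,100/3] z:[62/3,67/3] -> miss, prune
    N11 x:[15,17] y:[82/3,88/3] z:[68/3,74/3] -> miss, prune
    N15 x:[28,30] y:[27,29] z:[89/3,95/3] -> miss, prune
  N7 x:[-4,12] y:[21,85/3] z:[76/3,94/3] -> miss, prune
  N9 x:[17,31] y:[67/3,79/3] z:[25,94/3] -> hit [25,79/3], descend [2, 13, 16]
    N2 x:[17,22] y:[67/3,24] z:[89/3,94/3] -> miss, prune
    N13 x:[24,28] y:[76/3,79/3] z:[25,79/3] -> hit [76/3,79/3] leaf, test {P5@t=76/3}
    N16 x:[29,31] y:[24,76/3] z:[82/3,86/3] -> miss, prune
  N12 x:[-6,6] y:[82/3,32] z:[24,95/3] -> miss, prune

11 AABB tests over nodes [0, 3, 10, 11, 15, 7, 9, 2, 13, 16, 12]; 1 leaf entered; closest P5.

== RESULT ==
11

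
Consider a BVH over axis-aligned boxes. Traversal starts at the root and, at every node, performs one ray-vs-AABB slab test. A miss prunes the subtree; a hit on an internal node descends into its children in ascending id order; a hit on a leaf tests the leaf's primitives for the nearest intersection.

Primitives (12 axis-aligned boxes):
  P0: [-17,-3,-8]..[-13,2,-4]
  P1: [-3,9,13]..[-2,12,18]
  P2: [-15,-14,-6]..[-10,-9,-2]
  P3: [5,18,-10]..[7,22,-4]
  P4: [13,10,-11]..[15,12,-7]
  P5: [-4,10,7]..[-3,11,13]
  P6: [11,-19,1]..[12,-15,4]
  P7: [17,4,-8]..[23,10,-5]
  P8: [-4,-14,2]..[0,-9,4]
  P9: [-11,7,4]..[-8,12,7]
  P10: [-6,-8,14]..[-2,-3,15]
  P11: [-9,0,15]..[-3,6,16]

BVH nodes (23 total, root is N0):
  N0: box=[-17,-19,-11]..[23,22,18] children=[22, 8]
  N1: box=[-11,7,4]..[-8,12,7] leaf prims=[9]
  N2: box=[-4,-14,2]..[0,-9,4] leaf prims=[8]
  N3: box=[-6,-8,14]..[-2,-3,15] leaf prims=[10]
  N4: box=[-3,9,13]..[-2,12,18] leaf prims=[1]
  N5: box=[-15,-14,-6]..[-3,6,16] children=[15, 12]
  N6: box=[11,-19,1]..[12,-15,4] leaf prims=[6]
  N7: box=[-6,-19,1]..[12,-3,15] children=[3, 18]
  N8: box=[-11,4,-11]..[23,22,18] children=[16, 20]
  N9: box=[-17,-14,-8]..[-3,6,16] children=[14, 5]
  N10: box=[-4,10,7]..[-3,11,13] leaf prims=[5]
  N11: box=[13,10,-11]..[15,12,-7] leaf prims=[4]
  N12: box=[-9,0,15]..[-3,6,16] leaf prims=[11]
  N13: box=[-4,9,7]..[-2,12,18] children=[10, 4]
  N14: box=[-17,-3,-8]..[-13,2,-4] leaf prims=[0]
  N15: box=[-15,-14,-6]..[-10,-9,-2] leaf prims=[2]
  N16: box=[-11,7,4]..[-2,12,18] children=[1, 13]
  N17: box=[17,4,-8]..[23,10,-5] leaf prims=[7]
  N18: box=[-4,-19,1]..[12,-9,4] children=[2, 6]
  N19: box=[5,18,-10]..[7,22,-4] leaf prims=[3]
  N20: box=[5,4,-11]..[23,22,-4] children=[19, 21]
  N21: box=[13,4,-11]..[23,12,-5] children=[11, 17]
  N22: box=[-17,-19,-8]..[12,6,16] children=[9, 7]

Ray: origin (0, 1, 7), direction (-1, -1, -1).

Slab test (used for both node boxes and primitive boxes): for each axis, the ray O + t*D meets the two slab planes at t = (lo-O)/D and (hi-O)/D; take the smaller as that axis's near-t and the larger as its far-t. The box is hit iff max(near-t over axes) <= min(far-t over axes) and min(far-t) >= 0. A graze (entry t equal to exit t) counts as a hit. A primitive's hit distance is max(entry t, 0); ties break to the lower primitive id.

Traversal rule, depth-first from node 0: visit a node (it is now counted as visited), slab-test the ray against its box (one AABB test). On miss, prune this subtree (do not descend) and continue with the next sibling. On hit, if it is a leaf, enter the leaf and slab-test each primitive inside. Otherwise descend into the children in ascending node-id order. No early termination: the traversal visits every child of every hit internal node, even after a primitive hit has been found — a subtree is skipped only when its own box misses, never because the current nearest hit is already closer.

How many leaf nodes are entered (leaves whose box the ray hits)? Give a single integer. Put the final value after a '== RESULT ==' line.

Trace the traversal:
N0 x:[-23,17] y:[-21,20] z:[-11,18] -> hit [-11,17], descend [8, 22]
  N8 x:[-23,11] y:[-21,-3] z:[-11,18] -> miss, prune
  N22 x:[-12,17] y:[-5,20] z:[-9,15] -> hit [-5,15], descend [7, 9]
    N7 x:[-12,6] y:[4,20] z:[-8,6] -> hit [4,6], descend [3, 18]
      N3 x:[2,6] y:[4,9] z:[-8,-7] -> miss, prune
      N18 x:[-12,4] y:[10,20] z:[3,6] -> miss, prune
    N9 x:[3,17] y:[-5,15] z:[-9,15] -> hit [3,15], descend [5, 14]
      N5 x:[3,15] y:[-5,15] z:[-9,13] -> hit [3,13], descend [12, 15]
        N12 x:[3,9] y:[-5,1] z:[-9,-8] -> miss, prune
        N15 x:[10,15] y:[10,15] z:[9,13] -> hit [10,13] leaf, test {P2@t=10}
      N14 x:[13,17] y:[-1,4] z:[11,15] -> miss, prune

Summary -> nodes [0, 8, 22, 7, 3, 18, 9, 5, 12, 15, 14]; box-tests=11; leaf-entries=1; first=P2

== RESULT ==
1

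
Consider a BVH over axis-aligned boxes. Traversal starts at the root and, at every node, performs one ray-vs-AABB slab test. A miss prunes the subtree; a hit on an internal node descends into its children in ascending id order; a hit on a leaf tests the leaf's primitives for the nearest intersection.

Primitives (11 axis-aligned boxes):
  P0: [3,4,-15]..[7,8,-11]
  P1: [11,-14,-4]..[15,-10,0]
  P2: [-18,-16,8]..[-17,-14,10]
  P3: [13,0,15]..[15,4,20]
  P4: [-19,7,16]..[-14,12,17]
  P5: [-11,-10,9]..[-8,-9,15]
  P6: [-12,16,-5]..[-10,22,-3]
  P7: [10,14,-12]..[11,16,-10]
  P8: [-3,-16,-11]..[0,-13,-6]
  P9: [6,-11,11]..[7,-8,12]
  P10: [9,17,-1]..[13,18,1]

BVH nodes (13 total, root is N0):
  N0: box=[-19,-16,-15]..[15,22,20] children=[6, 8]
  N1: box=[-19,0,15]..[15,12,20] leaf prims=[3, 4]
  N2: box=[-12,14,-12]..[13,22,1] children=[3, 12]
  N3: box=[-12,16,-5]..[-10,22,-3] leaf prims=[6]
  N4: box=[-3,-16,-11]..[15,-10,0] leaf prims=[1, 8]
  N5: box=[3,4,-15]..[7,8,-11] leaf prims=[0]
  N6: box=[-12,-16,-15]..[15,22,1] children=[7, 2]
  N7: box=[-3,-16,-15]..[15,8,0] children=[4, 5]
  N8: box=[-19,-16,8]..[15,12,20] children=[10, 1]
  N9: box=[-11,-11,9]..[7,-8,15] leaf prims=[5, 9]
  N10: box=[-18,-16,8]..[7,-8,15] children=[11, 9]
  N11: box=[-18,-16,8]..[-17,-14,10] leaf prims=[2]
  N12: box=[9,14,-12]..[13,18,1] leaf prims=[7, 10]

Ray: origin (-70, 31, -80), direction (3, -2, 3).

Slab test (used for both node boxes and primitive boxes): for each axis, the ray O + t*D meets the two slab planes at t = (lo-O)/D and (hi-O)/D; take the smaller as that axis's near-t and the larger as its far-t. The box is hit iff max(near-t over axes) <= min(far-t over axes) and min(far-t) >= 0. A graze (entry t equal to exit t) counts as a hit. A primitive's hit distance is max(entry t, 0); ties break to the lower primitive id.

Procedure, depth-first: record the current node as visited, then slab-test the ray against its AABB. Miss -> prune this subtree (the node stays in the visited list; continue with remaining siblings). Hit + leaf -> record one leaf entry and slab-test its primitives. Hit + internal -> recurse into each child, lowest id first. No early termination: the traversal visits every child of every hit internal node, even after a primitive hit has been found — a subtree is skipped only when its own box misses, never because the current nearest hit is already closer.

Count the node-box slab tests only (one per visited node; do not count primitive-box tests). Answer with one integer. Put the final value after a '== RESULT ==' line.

Traverse from the root:
N0 x:[17,85/3] y:[9/2,47/2] z:[65/3,100/3] -> hit [65/3,47/2], descend [6, 8]
  N6 x:[58/3,85/3] y:[9/2,47/2] z:[65/3,27] -> hit [65/3,47/2], descend [2, 7]
    N2 x:[58/3,83/3] y:[9/2,17/2] z:[68/3,27] -> miss, prune
    N7 x:[67/3,85/3] y:[23/2,47/2] z:[65/3,80/3] -> hit [67/3,47/2], descend [4, 5]
      N4 x:[67/3,85/3] y:[41/2,47/2] z:[23,80/3] -> hit [23,47/2] leaf, test {P1(miss), P8@t=23}
      N5 x:[73/3,77/3] y:[23/2,27/2] z:[65/3,23] -> miss, prune
  N8 x:[17,85/3] y:[19/2,47/2] z:[88/3,100/3] -> miss, prune

7 AABB tests over nodes [0, 6, 2, 7, 4, 5, 8]; 1 leaf entered; closest P8.

== RESULT ==
7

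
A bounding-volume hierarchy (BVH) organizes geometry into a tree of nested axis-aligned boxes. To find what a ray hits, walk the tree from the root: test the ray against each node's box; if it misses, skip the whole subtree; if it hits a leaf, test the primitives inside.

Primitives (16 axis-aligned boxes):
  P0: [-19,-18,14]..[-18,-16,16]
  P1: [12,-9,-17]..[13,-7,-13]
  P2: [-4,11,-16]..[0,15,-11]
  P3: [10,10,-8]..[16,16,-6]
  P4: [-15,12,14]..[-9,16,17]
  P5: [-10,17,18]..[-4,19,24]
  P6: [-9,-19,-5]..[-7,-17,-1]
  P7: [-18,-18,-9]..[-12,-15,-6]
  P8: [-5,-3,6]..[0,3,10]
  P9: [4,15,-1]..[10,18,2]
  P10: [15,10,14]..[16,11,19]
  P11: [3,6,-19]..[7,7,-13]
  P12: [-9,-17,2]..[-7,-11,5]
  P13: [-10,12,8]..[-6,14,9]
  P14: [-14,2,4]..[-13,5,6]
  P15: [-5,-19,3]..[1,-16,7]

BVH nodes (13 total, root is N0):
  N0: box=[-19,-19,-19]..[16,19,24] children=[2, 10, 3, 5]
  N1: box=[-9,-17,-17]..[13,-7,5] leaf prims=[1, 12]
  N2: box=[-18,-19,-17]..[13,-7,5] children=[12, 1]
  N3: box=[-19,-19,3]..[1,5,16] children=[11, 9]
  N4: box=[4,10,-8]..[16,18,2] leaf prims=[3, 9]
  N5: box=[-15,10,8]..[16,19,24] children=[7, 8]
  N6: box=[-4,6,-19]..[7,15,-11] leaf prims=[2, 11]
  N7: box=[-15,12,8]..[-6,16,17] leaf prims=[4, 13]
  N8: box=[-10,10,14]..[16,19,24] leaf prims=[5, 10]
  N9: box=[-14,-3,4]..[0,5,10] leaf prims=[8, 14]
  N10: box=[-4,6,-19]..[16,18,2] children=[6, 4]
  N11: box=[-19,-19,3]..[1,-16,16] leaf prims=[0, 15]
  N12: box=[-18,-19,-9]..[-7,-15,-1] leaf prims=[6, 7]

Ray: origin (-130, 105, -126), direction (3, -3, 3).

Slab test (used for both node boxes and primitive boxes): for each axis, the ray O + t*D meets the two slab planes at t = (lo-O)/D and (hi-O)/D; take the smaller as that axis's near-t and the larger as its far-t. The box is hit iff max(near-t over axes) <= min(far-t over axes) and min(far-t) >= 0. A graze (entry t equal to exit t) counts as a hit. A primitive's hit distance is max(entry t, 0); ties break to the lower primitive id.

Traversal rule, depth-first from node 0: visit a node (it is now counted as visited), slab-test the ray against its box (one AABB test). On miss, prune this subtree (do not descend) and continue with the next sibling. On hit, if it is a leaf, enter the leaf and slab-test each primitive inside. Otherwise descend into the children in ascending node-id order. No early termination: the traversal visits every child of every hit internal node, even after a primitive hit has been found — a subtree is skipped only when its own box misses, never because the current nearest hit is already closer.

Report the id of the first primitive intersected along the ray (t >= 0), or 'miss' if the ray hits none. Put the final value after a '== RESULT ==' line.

Walk:
N0 x:[37,146/3] y:[86/3,124/3] z:[107/3,50] -> hit [37,124/3], descend [2, 3, 5, 10]
  N2 x:[112/3,143/3] y:[112/3,124/3] z:[109/3,131/3] -> hit [112/3,124/3], descend [1, 12]
    N1 x:[121/3,143/3] y:[112/3,122/3] z:[109/3,131/3] -> hit [121/3,122/3] leaf, test {P1(miss), P12(miss)}
    N12 x:[112/3,41] y:[40,124/3] z:[39,125/3] -> hit [40,41] leaf, test {P6@t=122/3, P7(miss)}
  N3 x:[37,131/3] y:[100/3,124/3] z:[43,142/3] -> miss, prune
  N5 x:[115/3,146/3] y:[86/3,95/3] z:[134/3,50] -> miss, prune
  N10 x:[42,146/3] y:[29,33] z:[107/3,128/3] -> miss, prune

7 AABB tests over nodes [0, 2, 1, 12, 3, 5, 10]; 2 leaves entered; closest P6.

== RESULT ==
6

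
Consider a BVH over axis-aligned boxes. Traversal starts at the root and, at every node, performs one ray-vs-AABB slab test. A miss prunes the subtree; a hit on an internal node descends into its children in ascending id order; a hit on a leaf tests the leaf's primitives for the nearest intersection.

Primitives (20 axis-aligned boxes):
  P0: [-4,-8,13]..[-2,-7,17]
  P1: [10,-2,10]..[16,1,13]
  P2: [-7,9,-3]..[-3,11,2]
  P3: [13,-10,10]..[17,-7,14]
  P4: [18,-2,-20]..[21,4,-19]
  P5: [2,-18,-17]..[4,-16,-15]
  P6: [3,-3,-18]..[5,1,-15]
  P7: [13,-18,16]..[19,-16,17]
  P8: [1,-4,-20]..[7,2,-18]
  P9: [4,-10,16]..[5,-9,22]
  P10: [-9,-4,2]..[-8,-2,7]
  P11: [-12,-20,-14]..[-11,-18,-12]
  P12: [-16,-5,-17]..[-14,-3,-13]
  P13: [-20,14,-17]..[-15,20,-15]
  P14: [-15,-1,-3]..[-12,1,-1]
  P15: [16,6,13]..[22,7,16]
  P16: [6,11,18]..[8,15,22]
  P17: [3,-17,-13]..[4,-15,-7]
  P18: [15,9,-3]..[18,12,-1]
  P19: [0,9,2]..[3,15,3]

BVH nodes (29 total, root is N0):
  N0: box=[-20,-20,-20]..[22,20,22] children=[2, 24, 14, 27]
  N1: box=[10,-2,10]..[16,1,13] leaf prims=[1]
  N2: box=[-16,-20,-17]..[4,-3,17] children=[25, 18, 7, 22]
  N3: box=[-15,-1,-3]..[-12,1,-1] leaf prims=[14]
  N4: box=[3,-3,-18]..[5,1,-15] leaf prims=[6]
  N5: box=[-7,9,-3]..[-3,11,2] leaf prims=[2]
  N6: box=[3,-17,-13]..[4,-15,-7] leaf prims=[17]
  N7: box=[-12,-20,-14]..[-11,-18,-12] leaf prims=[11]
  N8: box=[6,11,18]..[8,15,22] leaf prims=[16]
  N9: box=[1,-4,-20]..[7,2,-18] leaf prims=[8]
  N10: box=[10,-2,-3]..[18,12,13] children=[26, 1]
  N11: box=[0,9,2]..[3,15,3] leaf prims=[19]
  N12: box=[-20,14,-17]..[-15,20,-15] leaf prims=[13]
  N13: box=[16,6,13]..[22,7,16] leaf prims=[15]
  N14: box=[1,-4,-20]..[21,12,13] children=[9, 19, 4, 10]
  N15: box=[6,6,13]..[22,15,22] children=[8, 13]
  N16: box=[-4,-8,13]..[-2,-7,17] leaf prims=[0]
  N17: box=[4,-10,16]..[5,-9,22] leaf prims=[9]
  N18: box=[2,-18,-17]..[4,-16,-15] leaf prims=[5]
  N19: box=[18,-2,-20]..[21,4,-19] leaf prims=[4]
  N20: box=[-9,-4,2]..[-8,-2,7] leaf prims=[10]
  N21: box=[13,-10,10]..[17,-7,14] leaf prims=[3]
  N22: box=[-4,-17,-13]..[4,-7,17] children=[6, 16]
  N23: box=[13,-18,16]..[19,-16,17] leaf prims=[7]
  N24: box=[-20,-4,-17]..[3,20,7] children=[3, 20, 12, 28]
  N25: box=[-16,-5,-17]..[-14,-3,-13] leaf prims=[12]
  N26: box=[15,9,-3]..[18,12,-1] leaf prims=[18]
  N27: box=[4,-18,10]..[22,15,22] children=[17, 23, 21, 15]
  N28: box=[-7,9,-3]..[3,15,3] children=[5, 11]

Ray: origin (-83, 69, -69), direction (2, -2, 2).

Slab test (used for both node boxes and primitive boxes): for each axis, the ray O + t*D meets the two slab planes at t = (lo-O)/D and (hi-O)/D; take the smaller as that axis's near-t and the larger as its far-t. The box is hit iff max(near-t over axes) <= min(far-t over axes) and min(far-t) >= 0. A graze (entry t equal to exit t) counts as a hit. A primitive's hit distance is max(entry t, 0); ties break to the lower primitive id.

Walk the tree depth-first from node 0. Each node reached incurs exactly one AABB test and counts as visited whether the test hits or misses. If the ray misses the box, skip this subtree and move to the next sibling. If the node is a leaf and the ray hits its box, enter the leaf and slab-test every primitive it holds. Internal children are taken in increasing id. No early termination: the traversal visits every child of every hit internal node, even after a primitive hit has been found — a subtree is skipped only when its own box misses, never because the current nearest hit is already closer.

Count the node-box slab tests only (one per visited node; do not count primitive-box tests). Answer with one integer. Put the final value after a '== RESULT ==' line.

Traverse from the root:
N0 x:[63/2,105/2] y:[49/2,89/2] z:[49/2,91/2] -> hit [63/2,89/2], descend [2, 14, 24, 27]
  N2 x:[67/2,87/2] y:[36,89/2] z:[26,43] -> hit [36,43], descend [7, 18, 22, 25]
    N7 x:[71/2,36] y:[87/2,89/2] z:[55/2,57/2] -> miss, prune
    N18 x:[85/2,87/2] y:[85/2,87/2] z:[26,27] -> miss, prune
    N22 x:[79/2,87/2] y:[38,43] z:[28,43] -> hit [79/2,43], descend [6, 16]
      N6 x:[43,87/2] y:[42,43] z:[28,31] -> miss, prune
      N16 x:[79/2,81/2] y:[38,77/2] z:[41,43] -> miss, prune
    N25 x:[67/2,69/2] y:[36,37] z:[26,28] -> miss, prune
  N14 x:[42,52] y:[57/2,73/2] z:[49/2,41] -> miss, prune
  N24 x:[63/2,43] y:[49/2,73/2] z:[26,38] -> hit [63/2,73/2], descend [3, 12, 20, 28]
    N3 x:[34,71/2] y:[34,35] z:[33,34] -> hit [34,34] leaf, test {P14@t=34}
    N12 x:[63/2,34] y:[49/2,55/2] z:[26,27] -> miss, prune
    N20 x:[37,75/2] y:[71/2,73/2] z:[71/2,38] -> miss, prune
    N28 x:[38,43] y:[27,30] z:[33,36] -> miss, prune
  N27 x:[87/2,105/2] y:[27,87/2] z:[79/2,91/2] -> hit [87/2,87/2], descend [15, 17, 21, 23]
    N15 x:[89/2,105/2] y:[27,63/2] z:[41,91/2] -> miss, prune
    N17 x:[87/2,44] y:[39,79/2] z:[85/2,91/2] -> miss, prune
    N21 x:[48,50] y:[38,79/2] z:[79/2,83/2] -> miss, prune
    N23 x:[48,51] y:[85/2,87/2] z:[85/2,43] -> miss, prune

order=[0, 2, 7, 18, 22, 6, 16, 25, 14, 24, 3, 12, 20, 28, 27, 15, 17, 21, 23]  |boxes|=19  |leaves|=1  hit=P14

== RESULT ==
19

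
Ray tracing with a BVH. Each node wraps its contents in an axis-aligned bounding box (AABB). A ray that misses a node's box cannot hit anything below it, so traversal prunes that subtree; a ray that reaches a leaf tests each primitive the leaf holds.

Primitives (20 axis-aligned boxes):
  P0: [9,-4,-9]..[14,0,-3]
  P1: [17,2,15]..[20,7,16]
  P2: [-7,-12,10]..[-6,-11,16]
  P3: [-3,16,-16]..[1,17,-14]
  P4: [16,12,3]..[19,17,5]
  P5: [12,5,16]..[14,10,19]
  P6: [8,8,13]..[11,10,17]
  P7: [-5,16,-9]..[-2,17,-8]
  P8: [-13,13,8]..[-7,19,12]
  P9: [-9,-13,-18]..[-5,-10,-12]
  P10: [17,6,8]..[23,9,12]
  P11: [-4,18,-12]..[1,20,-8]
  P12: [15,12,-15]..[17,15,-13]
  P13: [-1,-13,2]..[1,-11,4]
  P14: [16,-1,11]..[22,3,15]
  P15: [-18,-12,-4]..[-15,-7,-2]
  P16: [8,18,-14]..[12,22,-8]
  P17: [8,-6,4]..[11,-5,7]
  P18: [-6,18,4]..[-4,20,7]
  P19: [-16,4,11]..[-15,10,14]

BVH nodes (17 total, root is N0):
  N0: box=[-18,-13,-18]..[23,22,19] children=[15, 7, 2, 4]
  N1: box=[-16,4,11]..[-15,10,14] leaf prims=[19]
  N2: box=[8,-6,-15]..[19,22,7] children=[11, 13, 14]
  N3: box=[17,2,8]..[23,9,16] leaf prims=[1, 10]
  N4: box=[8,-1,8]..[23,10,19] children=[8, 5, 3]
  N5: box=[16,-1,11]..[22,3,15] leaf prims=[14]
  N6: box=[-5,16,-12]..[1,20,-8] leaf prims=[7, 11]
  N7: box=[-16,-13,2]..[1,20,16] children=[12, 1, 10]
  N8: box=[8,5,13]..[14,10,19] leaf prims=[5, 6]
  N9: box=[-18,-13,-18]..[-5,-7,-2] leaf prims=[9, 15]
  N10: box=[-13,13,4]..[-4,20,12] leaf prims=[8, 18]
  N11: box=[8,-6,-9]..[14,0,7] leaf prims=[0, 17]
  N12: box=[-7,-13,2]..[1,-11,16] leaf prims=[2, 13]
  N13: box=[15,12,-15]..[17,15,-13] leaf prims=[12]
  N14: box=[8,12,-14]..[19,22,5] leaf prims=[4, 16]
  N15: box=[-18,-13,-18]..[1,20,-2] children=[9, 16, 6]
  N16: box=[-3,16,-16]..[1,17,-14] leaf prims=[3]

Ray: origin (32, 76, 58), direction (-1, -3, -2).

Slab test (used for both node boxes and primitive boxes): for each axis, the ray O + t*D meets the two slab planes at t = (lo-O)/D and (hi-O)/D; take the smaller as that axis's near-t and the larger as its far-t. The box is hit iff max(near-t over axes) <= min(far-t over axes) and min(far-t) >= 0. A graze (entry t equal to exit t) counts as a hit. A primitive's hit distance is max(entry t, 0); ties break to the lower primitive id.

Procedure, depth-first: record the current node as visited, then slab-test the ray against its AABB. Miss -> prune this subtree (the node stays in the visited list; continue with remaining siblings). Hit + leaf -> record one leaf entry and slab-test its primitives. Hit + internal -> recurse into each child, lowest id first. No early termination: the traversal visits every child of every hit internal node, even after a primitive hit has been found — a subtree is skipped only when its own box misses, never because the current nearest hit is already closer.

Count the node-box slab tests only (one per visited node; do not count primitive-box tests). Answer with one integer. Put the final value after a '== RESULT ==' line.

Walk:
N0 x:[9,50] y:[18,89/3] z:[39/2,38] -> hit [39/2,89/3], descend [2, 4, 7, 15]
  N2 x:[13,24] y:[18,82/3] z:[51/2,73/2] -> miss, prune
  N4 x:[9,24] y:[22,77/3] z:[39/2,25] -> hit [22,24], descend [3, 5, 8]
    N3 x:[9,15] y:[67/3,74/3] z:[21,25] -> miss, prune
    N5 x:[10,16] y:[73/3,77/3] z:[43/2,47/2] -> miss, prune
    N8 x:[18,24] y:[22,71/3] z:[39/2,45/2] -> hit [22,45/2] leaf, test {P5(miss), P6@t=22}
  N7 x:[31,48] y:[56/3,89/3] z:[21,28] -> miss, prune
  N15 x:[31,50] y:[56/3,89/3] z:[30,38] -> miss, prune

order=[0, 2, 4, 3, 5, 8, 7, 15]  |boxes|=8  |leaves|=1  hit=P6

== RESULT ==
8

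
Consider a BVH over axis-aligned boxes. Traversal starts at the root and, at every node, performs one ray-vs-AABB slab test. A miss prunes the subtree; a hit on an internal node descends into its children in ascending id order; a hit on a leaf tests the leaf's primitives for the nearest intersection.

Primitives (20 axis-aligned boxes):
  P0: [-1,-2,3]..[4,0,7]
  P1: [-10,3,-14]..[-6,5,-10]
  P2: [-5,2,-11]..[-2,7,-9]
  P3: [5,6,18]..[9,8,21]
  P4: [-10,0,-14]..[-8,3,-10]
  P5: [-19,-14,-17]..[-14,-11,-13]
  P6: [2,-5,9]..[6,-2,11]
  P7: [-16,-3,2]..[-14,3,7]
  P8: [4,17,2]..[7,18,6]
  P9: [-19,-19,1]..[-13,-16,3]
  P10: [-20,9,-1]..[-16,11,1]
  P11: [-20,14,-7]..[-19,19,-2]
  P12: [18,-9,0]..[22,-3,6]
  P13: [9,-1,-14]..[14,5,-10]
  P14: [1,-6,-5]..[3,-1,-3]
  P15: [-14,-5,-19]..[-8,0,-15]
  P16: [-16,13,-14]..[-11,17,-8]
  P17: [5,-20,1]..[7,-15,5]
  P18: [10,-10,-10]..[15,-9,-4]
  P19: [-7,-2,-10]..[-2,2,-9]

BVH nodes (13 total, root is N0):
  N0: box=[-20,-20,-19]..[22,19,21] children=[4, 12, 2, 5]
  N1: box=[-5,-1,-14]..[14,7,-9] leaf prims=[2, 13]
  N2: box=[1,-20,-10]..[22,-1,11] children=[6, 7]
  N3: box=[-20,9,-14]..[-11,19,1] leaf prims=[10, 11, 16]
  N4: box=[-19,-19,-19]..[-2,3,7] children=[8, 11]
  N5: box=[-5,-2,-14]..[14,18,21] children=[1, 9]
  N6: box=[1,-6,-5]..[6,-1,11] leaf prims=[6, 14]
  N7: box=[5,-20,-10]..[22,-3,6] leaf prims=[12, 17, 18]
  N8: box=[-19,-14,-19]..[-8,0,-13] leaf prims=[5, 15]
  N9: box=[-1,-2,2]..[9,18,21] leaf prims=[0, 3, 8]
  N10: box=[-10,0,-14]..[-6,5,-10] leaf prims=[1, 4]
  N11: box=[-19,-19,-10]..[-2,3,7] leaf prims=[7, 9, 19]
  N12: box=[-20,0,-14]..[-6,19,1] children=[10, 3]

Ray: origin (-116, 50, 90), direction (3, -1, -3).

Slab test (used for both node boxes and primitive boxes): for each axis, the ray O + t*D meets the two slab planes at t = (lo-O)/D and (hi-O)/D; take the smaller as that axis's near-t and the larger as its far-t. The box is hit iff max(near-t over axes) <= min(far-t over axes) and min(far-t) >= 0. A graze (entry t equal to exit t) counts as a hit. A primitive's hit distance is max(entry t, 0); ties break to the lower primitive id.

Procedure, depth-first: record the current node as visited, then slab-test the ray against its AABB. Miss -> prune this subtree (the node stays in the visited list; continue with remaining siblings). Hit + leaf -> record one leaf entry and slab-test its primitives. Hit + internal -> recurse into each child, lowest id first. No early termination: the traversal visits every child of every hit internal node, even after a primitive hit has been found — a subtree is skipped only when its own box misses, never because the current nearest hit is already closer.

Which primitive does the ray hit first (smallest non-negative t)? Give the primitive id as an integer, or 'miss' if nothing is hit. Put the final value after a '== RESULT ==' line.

Walk:
N0 x:[32,46] y:[31,70] z:[23,109/3] -> hit [32,109/3], descend [2, 4, 5, 12]
  N2 x:[39,46] y:[51,70] z:[79/3,100/3] -> miss, prune
  N4 x:[97/3,38] y:[47,69] z:[83/3,109/3] -> miss, prune
  N5 x:[37,130/3] y:[32,52] z:[23,104/3] -> miss, prune
  N12 x:[32,110/3] y:[31,50] z:[89/3,104/3] -> hit [32,104/3], descend [3, 10]
    N3 x:[32,35] y:[31,41] z:[89/3,104/3] -> hit [32,104/3] leaf, test {P10(miss), P11@t=32, P16@t=100/3}
    N10 x:[106/3,110/3] y:[45,50] z:[100/3,104/3] -> miss, prune

Visited [0, 2, 4, 5, 12, 3, 10]. Tests: 7 box, 1 leaf. Nearest: P11.

== RESULT ==
11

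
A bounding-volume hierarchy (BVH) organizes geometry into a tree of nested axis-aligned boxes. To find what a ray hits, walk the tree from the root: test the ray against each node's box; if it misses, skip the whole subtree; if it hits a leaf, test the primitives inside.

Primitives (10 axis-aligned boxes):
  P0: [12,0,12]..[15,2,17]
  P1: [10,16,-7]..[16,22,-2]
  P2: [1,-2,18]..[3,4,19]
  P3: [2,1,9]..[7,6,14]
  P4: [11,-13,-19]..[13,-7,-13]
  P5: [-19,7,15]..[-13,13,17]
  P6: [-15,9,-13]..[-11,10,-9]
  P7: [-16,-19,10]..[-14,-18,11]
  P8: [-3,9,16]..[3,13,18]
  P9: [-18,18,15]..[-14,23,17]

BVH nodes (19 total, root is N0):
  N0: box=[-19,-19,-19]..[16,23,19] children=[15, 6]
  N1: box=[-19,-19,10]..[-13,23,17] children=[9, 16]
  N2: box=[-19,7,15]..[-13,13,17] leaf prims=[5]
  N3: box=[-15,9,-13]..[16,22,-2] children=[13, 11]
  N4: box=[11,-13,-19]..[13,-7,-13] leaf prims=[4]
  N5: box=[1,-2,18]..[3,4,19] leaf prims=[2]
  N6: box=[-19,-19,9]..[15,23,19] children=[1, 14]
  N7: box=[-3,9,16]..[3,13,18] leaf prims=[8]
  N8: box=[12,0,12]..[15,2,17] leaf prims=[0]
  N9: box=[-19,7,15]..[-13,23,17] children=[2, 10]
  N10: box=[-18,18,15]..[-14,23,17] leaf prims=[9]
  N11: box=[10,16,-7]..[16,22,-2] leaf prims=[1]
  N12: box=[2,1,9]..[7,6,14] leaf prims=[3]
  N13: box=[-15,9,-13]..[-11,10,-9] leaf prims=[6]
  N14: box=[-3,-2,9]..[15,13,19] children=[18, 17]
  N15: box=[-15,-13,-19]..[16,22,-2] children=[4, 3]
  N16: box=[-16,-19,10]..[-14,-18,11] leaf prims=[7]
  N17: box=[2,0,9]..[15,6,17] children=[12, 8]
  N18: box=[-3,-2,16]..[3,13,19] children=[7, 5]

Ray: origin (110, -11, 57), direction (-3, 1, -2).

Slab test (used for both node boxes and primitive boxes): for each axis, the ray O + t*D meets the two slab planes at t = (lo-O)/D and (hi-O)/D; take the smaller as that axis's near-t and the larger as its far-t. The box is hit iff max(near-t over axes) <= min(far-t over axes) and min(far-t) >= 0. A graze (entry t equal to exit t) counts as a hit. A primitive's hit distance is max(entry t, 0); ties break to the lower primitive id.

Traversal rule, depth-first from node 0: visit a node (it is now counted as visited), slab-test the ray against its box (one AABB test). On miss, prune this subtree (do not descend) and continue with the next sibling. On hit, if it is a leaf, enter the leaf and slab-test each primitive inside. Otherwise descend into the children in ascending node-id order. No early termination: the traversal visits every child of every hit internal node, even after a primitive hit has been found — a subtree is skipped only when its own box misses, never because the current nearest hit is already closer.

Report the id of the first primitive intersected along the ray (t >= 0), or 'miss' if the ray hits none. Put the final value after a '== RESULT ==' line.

Walk:
N0 x:[94/3,43] y:[-8,34] z:[19,38] -> hit [94/3,34], descend [6, 15]
  N6 x:[95/3,43] y:[-8,34] z:[19,24] -> miss, prune
  N15 x:[94/3,125/3] y:[-2,33] z:[59/2,38] -> hit [94/3,33], descend [3, 4]
    N3 x:[94/3,125/3] y:[20,33] z:[59/2,35] -> hit [94/3,33], descend [11, 13]
      N11 x:[94/3,100/3] y:[27,33] z:[59/2,32] -> hit [94/3,32] leaf, test {P1@t=94/3}
      N13 x:[121/3,125/3] y:[20,21] z:[33,35] -> miss, prune
    N4 x:[97/3,33] y:[-2,4] z:[35,38] -> miss, prune

Summary -> nodes [0, 6, 15, 3, 11, 13, 4]; box-tests=7; leaf-entries=1; first=P1

== RESULT ==
1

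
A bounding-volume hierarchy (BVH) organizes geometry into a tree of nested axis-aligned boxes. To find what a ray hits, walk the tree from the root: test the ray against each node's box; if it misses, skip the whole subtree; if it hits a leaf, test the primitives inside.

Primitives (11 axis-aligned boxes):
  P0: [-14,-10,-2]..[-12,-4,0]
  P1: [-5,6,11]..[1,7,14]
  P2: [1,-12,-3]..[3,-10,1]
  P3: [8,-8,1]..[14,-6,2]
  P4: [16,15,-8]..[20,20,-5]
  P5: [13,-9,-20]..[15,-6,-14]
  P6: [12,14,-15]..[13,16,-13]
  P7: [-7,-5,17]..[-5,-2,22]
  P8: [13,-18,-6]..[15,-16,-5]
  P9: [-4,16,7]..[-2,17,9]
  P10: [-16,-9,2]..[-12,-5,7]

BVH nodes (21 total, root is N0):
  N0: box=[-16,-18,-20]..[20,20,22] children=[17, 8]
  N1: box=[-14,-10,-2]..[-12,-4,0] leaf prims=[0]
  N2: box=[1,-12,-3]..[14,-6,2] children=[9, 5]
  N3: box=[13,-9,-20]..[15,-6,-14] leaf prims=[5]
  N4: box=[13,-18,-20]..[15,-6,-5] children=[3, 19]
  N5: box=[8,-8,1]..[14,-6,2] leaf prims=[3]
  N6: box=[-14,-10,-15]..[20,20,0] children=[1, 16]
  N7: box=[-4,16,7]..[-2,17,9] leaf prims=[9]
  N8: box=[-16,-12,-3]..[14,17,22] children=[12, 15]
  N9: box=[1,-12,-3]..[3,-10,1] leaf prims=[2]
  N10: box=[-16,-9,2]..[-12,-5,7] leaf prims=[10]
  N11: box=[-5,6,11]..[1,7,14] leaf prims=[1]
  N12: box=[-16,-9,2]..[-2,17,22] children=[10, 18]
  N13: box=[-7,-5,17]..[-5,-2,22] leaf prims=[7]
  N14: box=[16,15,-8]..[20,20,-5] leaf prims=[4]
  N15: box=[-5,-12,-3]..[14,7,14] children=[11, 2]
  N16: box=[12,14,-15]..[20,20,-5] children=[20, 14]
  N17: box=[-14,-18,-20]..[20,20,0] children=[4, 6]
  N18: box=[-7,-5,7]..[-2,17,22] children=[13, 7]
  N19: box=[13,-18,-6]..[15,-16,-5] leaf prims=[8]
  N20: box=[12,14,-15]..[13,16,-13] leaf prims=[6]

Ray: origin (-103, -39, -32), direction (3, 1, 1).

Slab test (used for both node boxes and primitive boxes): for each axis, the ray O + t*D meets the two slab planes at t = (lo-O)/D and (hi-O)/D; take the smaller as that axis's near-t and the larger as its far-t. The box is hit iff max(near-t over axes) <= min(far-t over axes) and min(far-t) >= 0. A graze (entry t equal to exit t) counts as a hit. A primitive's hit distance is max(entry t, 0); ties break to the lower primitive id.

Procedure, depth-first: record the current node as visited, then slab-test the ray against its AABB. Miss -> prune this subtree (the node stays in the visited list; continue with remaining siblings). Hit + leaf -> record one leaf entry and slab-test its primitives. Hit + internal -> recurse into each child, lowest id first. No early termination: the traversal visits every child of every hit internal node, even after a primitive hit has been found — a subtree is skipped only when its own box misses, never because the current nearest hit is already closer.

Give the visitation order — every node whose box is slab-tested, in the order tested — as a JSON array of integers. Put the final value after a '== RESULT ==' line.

Trace the traversal:
N0 x:[29,41] y:[21,59] z:[12,54] -> hit [29,41], descend [8, 17]
  N8 x:[29,39] y:[27,56] z:[29,54] -> hit [29,39], descend [12, 15]
    N12 x:[29,101/3] y:[30,56] z:[34,54] -> miss, prune
    N15 x:[98/3,39] y:[27,46] z:[29,46] -> hit [98/3,39], descend [2, 11]
      N2 x:[104/3,39] y:[27,33] z:[29,34] -> miss, prune
      N11 x:[98/3,104/3] y:[45,46] z:[43,46] -> miss, prune
  N17 x:[89/3,41] y:[21,59] z:[12,32] -> hit [89/3,32], descend [4, 6]
    N4 x:[116/3,118/3] y:[21,33] z:[12,27] -> miss, prune
    N6 x:[89/3,41] y:[29,59] z:[17,32] -> hit [89/3,32], descend [1, 16]
      N1 x:[89/3,91/3] y:[29,35] z:[30,32] -> hit [30,91/3] leaf, test {P0@t=30}
      N16 x:[115/3,41] y:[53,59] z:[17,27] -> miss, prune

order=[0, 8, 12, 15, 2, 11, 17, 4, 6, 1, 16]  |boxes|=11  |leaves|=1  hit=P0

== RESULT ==
[0, 8, 12, 15, 2, 11, 17, 4, 6, 1, 16]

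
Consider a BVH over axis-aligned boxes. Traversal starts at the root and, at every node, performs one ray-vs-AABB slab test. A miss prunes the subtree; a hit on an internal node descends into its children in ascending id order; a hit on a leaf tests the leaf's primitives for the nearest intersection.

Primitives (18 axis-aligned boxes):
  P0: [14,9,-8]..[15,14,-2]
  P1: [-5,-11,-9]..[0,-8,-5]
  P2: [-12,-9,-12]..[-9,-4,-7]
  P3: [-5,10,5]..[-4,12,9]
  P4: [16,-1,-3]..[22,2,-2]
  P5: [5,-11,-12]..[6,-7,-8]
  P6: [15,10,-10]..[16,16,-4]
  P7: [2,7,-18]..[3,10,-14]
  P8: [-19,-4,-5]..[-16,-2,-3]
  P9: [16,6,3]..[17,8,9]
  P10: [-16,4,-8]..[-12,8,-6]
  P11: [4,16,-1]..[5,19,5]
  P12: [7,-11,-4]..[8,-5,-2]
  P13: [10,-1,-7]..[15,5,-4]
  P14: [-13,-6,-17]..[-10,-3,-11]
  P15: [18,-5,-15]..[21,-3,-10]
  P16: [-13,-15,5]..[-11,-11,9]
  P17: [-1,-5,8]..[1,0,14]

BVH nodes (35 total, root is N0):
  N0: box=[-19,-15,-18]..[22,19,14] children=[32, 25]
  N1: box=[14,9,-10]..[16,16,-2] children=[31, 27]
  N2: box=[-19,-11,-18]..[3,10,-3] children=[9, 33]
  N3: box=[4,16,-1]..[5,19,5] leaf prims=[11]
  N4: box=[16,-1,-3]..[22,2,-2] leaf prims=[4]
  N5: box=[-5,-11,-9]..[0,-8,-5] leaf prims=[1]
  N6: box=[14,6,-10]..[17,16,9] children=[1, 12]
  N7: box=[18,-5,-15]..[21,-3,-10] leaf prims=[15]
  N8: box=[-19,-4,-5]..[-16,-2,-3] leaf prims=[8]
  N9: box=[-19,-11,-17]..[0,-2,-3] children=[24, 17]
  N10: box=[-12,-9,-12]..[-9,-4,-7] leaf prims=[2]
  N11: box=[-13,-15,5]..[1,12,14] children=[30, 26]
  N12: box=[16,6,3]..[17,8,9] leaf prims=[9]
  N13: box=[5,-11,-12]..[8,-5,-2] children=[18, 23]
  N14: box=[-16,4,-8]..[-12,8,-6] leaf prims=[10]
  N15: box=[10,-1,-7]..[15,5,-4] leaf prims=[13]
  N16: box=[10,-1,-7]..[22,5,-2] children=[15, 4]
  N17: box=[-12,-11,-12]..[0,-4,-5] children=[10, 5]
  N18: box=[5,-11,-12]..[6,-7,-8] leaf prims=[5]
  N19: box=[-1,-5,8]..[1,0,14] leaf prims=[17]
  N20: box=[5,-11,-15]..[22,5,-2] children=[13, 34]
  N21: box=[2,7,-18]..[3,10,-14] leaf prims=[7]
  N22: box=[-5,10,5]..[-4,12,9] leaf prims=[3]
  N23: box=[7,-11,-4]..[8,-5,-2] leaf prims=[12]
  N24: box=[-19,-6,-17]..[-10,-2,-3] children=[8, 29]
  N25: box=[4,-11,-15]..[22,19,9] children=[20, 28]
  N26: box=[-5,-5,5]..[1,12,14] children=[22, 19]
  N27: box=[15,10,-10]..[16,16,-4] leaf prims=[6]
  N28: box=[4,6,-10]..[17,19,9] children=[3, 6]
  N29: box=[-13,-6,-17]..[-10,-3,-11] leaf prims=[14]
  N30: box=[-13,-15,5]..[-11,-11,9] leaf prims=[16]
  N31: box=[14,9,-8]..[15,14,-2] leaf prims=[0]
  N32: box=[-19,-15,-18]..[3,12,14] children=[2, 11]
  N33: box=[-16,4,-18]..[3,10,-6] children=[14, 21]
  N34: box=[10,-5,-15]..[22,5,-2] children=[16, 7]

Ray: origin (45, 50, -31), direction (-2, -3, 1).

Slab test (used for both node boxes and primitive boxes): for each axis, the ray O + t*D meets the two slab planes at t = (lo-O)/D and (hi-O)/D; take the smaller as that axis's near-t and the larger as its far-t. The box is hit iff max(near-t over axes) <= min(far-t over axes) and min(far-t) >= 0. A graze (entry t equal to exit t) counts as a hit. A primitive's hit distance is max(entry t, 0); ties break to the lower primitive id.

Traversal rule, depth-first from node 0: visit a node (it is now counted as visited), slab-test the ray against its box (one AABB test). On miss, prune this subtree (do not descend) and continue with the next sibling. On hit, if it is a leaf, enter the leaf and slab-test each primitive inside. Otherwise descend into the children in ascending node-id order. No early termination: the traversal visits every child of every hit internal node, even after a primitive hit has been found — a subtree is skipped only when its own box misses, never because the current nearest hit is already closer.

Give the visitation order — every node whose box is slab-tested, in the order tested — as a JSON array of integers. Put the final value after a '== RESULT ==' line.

Walk:
N0 x:[23/2,32] y:[31/3,65/3] z:[13,45] -> hit [13,65/3], descend [25, 32]
  N25 x:[23/2,41/2] y:[31/3,61/3] z:[16,40] -> hit [16,61/3], descend [20, 28]
    N20 x:[23/2,20] y:[15,61/3] z:[16,29] -> hit [16,20], descend [13, 34]
      N13 x:[37/2,20] y:[55/3,61/3] z:[19,29] -> hit [19,20], descend [18, 23]
        N18 x:[39/2,20] y:[19,61/3] z:[19,23] -> hit [39/2,20] leaf, test {P5@t=39/2}
        N23 x:[37/2,19] y:[55/3,61/3] z:[27,29] -> miss, prune
      N34 x:[23/2,35/2] y:[15,55/3] z:[16,29] -> hit [16,35/2], descend [7, 16]
        N7 x:[12,27/2] y:[53/3,55/3] z:[16,21] -> miss, prune
        N16 x:[23/2,35/2] y:[15,17] z:[24,29] -> miss, prune
    N28 x:[14,41/2] y:[31/3,44/3] z:[21,40] -> miss, prune
  N32 x:[21,32] y:[38/3,65/3] z:[13,45] -> hit [21,65/3], descend [2, 11]
    N2 x:[21,32] y:[40/3,61/3] z:[13,28] -> miss, prune
    N11 x:[22,29] y:[38/3,65/3] z:[36,45] -> miss, prune

Visited [0, 25, 20, 13, 18, 23, 34, 7, 16, 28, 32, 2, 11]. Tests: 13 box, 1 leaf. Nearest: P5.

== RESULT ==
[0, 25, 20, 13, 18, 23, 34, 7, 16, 28, 32, 2, 11]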